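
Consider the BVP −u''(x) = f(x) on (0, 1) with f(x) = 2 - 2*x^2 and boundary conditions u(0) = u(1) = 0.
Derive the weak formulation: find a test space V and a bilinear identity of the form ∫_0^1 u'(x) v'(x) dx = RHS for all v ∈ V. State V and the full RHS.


V = H^1_0(0, 1) (so v(0) = v(1) = 0); weak form: ∫_0^1 u'v' dx = ∫_0^1 (2 - 2*x^2) v dx for all v ∈ V.

Multiply both sides by a test function v and integrate from 0 to 1:
  ∫_0^1 −u''(x) v(x) dx = ∫_0^1 f(x) v(x) dx.
Integrate the LHS by parts once:
  ∫_0^1 −u'' v dx = −[u'(x) v(x)]_0^1 + ∫_0^1 u'(x) v'(x) dx.
Thus ∫_0^1 u'(x) v'(x) dx = ∫_0^1 f(x) v(x) dx + [u'(x) v(x)]_0^1.
Choose V so that boundary terms are either known or forced to vanish.
u is Dirichlet: u(0) = u(1) = 0. Let V = H^1_0(0, 1); then v(0) = v(1) = 0, and [u' v]_0^1 = 0.
Weak formulation: find u (satisfying any essential BC) such that ∫_0^1 u'(x) v'(x) dx = ∫_0^1 f v dx for all v ∈ V.
Substituting f(x) = 2 - 2*x^2, the right-hand side is ∫_0^1 (2 - 2*x^2) v dx.


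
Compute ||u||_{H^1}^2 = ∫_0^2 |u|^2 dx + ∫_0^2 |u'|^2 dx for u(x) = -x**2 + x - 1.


||u||_{H^1}^2 = 136/15

The H^1 norm (squared) on an interval (0, L) is
  ||u||_{H^1}^2 = ∫_0^L u(x)^2 dx + ∫_0^L u'(x)^2 dx.
Compute u'(x) = 1 - 2*x.
Then u(x)^2 = x**4 - 2*x**3 + 3*x**2 - 2*x + 1 and u'(x)^2 = 4*x**2 - 4*x + 1.
Integrate each monomial from 0 to 2 using ∫_0^2 c·x^n dx = c·2^(n+1)/(n+1):
  ∫_0^2 u(x)^2 dx = ∫_0^2 (x^4 - 2*x^3 + 3*x^2 - 2*x + 1) dx. Term by term:
    ∫_0^2 x^4 dx = 32/5;  ∫_0^2 -2*x^3 dx = -8;  ∫_0^2 3*x^2 dx = 8;
    ∫_0^2 -2*x dx = -4;  ∫_0^2 1 dx = 2.
  Sum: 32/5 − 8 + 8 − 4 + 2 = 22/5.
  ∫_0^2 u'(x)^2 dx = ∫_0^2 (4*x^2 - 4*x + 1) dx. Term by term:
    ∫_0^2 4*x^2 dx = 32/3;  ∫_0^2 -4*x dx = -8;  ∫_0^2 1 dx = 2.
  Sum: 32/3 − 8 + 2 = 14/3.
Adding: ||u||_{H^1}^2 = 22/5 + 14/3 = 136/15.


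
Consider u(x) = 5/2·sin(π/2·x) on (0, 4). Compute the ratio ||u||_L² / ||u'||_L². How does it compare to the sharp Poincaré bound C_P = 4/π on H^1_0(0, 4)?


||u||_L² / ||u'||_L² = 2/π < C_P = 4/π.

u(x) = 5/2·sin(π/2·x), so u'(x) = 5*π*cos(π*x/2)/4.
Writing u(x) = A·sin(kπx/L) with A = 5/2 and k = 2, use ∫_0^L sin²(kπx/L) dx = L/2 and ∫_0^L cos²(kπx/L) dx = L/2.
u² = 25/4·sin²(π/2·x) and (u')² = 25*π^2/16·cos²(π/2·x), and each of sin², cos² integrates to L/2 = 2 over (0, 4).
∫_0^4 u² dx = 25/2, so ||u||_L² = 5*sqrt(2)/2.
∫_0^4 (u')² dx = 25*π^2/8, so ||u'||_L² = 5*sqrt(2)*π/4.
Ratio ||u||_L² / ||u'||_L² = 2/π.
Sharp Poincaré constant on H^1_0(0, 4) is C_P = L/π = 4/π, achieved by sin(π/4·x).
This is the k = 2 harmonic; the ratio L/(kπ) is strictly less than C_P = L/π, consistent with the sharp inequality ||u||_L² ≤ C_P ||u'||_L².


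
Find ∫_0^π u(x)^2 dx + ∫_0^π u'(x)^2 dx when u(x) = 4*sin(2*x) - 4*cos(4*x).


||u||_{H^1(0,π)}^2 = 176*π

u'(x) = 16*sin(4*x) + 8*cos(2*x).
Expand u² and (u')² and integrate term by term on (0, π), using: for integers n ≥ 1, ∫_0^π sin²(nx) dx = ∫_0^π cos²(nx) dx = π/2; for n ≠ n', ∫_0^π sin(nx)sin(n'x) dx = ∫_0^π cos(nx)cos(n'x) dx = 0; and by product-to-sum, ∫_0^π sin(nx)cos(n'x) dx = ½∫_0^π [sin((n+n')x) + sin((n−n')x)] dx, which is 0 when n+n' is even and 2n/(n²−n'²) when n+n' is odd (it need not vanish on (0, π)).
  u² squared terms: (-4)²·∫cos(4x)² dx = 16·π/2 = 8*π;  (4)²·∫sin(2x)² dx = 16·π/2 = 8*π.
  u² cross terms: 2·(-4)·(4)·∫cos(4x)·sin(2x) dx = -32·(0) = 0.
  So ∫_0^π u² dx = 8*π + 8*π + 0 = 16*π.
  (u')² squared terms: (8)²·∫cos(2x)² dx = 64·π/2 = 32*π;  (16)²·∫sin(4x)² dx = 256·π/2 = 128*π.
  (u')² cross terms: 2·(8)·(16)·∫cos(2x)·sin(4x) dx = 256·(0) = 0.
  So ∫_0^π (u')² dx = 32*π + 128*π + 0 = 160*π.
||u||_{H^1}^2 = (16*π) + (160*π) = 176*π.


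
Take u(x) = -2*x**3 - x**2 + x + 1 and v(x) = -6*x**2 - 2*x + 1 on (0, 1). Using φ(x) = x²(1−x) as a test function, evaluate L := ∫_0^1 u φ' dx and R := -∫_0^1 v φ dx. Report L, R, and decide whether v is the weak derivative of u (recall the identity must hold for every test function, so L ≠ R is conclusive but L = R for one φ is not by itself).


LHS = 13/60, RHS = 13/60. Yes, v = u' weakly.

u(x) = -2*x**3 - x**2 + x + 1, classical derivative u'(x) = -6*x**2 - 2*x + 1.
φ(x) = x²(1−x), so φ'(x) = x*(2 - 3*x).
Note φ(0) = φ(1) = 0, so the boundary term u·φ vanishes.
LHS = ∫_0^1 u(x) φ'(x) dx = ∫_0^1 (6*x^5 - x^4 - 5*x^3 - x^2 + 2*x) dx. Term by term:
  ∫_0^1 6*x^5 dx = 1;  ∫_0^1 -x^4 dx = -1/5;  ∫_0^1 -5*x^3 dx = -5/4;
  ∫_0^1 -x^2 dx = -1/3;  ∫_0^1 2*x dx = 1.
Sum: 1 − 1/5 − 5/4 − 1/3 + 1 = 13/60.
So LHS = 13/60.
∫_0^1 v(x) φ(x) dx = ∫_0^1 (6*x^5 - 4*x^4 - 3*x^3 + x^2) dx. Term by term:
  ∫_0^1 6*x^5 dx = 1;  ∫_0^1 -4*x^4 dx = -4/5;  ∫_0^1 -3*x^3 dx = -3/4;
  ∫_0^1 x^2 dx = 1/3.
Sum: 1 − 4/5 − 3/4 + 1/3 = -13/60.
So RHS = -∫_0^1 v(x) φ(x) dx = 13/60.
LHS = RHS, so the identity holds for this test φ.
Moreover u is smooth here and v(x) = u'(x) = -6*x**2 - 2*x + 1 pointwise, so the identity holds for every test function. Hence v is the weak derivative of u.


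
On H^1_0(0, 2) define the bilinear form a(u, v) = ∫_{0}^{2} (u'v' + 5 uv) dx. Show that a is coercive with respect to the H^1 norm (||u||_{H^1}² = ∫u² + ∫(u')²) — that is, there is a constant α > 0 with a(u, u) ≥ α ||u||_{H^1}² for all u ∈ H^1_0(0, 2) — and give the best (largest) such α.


α = 1

Coercivity of a(·,·) on H^1_0(0, 2) means a(u, u) ≥ α ||u||_{H^1}² for every u ∈ H^1_0.
The interval has length L = 2, and Poincaré/coercivity depend only on L. Here a(u, u) = ∫(u')² + (5)·∫u².
Here c = 5 ≥ 1, so a(u,u) = ∫(u')² + c∫u² ≥ ∫(u')² + ∫u² = ||u||_{H^1}², i.e. α = 1 works. No larger α is possible: a(u,u) ≥ α||u||_{H^1}² means (1−α)∫(u')² ≥ (α−c)∫u², and for the modes u_n = sin(nπ(x−x₀)/L) (x₀ the left endpoint) one has ∫u_n²/∫(u_n')² = (L/(nπ))² → 0, so a(u_n,u_n)/||u_n||_{H^1}² → 1. Hence the optimal constant is α = 1.
Therefore α = 1.


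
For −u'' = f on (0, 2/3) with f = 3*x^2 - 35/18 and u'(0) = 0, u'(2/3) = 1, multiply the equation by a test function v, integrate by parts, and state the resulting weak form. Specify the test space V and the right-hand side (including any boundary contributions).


V = H^1(0, 2/3) (v unrestricted at boundary; u is determined up to an additive constant); weak form: ∫_0^2/3 u'v' dx = ∫_0^2/3 (3*x^2 - 35/18) v dx + v(2/3) for all v ∈ V.

Multiply both sides by a test function v and integrate from 0 to 2/3:
  ∫_0^2/3 −u''(x) v(x) dx = ∫_0^2/3 f(x) v(x) dx.
Integrate the LHS by parts once:
  ∫_0^2/3 −u'' v dx = −[u'(x) v(x)]_0^2/3 + ∫_0^2/3 u'(x) v'(x) dx.
Thus ∫_0^2/3 u'(x) v'(x) dx = ∫_0^2/3 f(x) v(x) dx + [u'(x) v(x)]_0^2/3.
Choose V so that boundary terms are either known or forced to vanish.
u has inhomogeneous Neumann u'(0) = 0, u'(2/3) = 1. [u' v]_0^2/3 = (1)·v(2/3) − (0)·v(0) = v(2/3). Take V = H^1(0, 2/3); boundary term becomes part of RHS.
Weak formulation: find u (satisfying any essential BC) such that ∫_0^2/3 u'(x) v'(x) dx = ∫_0^2/3 f v dx + v(2/3) for all v ∈ V (Neumann data are natural BCs: they enter the RHS as boundary terms).
Substituting f(x) = 3*x^2 - 35/18, the right-hand side is ∫_0^2/3 (3*x^2 - 35/18) v dx + v(2/3).
Compatibility check (pure Neumann): taking v ≡ 1 ∈ V gives 0 = ∫_0^2/3 f dx + (1) − (0), i.e. ∫_0^2/3 f dx must equal u'(0) − u'(2/3) = -1. Indeed ∫_0^2/3 (3*x^2 - 35/18) dx = -1, so the data are compatible. The solution is then unique only up to an additive constant (fix it e.g. by requiring ∫_0^2/3 u dx = 0).


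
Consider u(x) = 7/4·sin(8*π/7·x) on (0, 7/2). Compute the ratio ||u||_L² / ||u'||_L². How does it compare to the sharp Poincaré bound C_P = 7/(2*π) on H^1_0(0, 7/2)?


||u||_L² / ||u'||_L² = 7/(8*π) < C_P = 7/(2*π).

u(x) = 7/4·sin(8*π/7·x), so u'(x) = 2*π*cos(8*π*x/7).
Writing u(x) = A·sin(kπx/L) with A = 7/4 and k = 4, use ∫_0^L sin²(kπx/L) dx = L/2 and ∫_0^L cos²(kπx/L) dx = L/2.
u² = 49/16·sin²(8*π/7·x) and (u')² = 4*π^2·cos²(8*π/7·x), and each of sin², cos² integrates to L/2 = 7/4 over (0, 7/2).
∫_0^7/2 u² dx = 343/64, so ||u||_L² = 7*sqrt(7)/8.
∫_0^7/2 (u')² dx = 7*π^2, so ||u'||_L² = sqrt(7)*π.
Ratio ||u||_L² / ||u'||_L² = 7/(8*π).
Sharp Poincaré constant on H^1_0(0, 7/2) is C_P = L/π = 7/(2*π), achieved by sin(2*π/7·x).
This is the k = 4 harmonic; the ratio L/(kπ) is strictly less than C_P = L/π, consistent with the sharp inequality ||u||_L² ≤ C_P ||u'||_L².


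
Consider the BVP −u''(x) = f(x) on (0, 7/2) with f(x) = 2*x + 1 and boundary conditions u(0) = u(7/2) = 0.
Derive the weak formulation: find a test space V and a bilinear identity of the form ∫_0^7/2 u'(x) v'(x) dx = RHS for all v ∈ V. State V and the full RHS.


V = H^1_0(0, 7/2) (so v(0) = v(7/2) = 0); weak form: ∫_0^7/2 u'v' dx = ∫_0^7/2 (2*x + 1) v dx for all v ∈ V.

Multiply both sides by a test function v and integrate from 0 to 7/2:
  ∫_0^7/2 −u''(x) v(x) dx = ∫_0^7/2 f(x) v(x) dx.
Integrate the LHS by parts once:
  ∫_0^7/2 −u'' v dx = −[u'(x) v(x)]_0^7/2 + ∫_0^7/2 u'(x) v'(x) dx.
Thus ∫_0^7/2 u'(x) v'(x) dx = ∫_0^7/2 f(x) v(x) dx + [u'(x) v(x)]_0^7/2.
Choose V so that boundary terms are either known or forced to vanish.
u is Dirichlet: u(0) = u(7/2) = 0. Let V = H^1_0(0, 7/2); then v(0) = v(7/2) = 0, and [u' v]_0^7/2 = 0.
Weak formulation: find u (satisfying any essential BC) such that ∫_0^7/2 u'(x) v'(x) dx = ∫_0^7/2 f v dx for all v ∈ V.
Substituting f(x) = 2*x + 1, the right-hand side is ∫_0^7/2 (2*x + 1) v dx.


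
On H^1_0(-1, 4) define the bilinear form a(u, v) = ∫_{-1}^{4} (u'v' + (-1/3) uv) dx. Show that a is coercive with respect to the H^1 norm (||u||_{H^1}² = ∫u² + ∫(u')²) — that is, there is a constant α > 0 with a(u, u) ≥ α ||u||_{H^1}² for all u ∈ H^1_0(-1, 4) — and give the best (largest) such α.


α = (-25/3 + π^2)/(π^2 + 25)

Coercivity of a(·,·) on H^1_0(-1, 4) means a(u, u) ≥ α ||u||_{H^1}² for every u ∈ H^1_0.
The interval has length L = 5, and Poincaré/coercivity depend only on L. Here a(u, u) = ∫(u')² + (-1/3)·∫u².
Here c = -1/3 < 0 with |c| < (π/L)² = π^2/25, so coercivity still holds. The condition a(u,u) ≥ α||u||_{H^1}² reads (1−α)∫(u')² ≥ (α−c)∫u². Any admissible α is ≤ 1 (rapidly oscillating u have ∫u²/∫(u')² → 0), and α = 1 would force 0 ≥ (1−c)∫u², impossible since c < 1; so 1−α > 0. By the sharp Poincaré inequality on H^1_0 of an interval of length L, ∫(u')² ≥ (π/L)²∫u² with equality for the first sine mode sin(π(x−x₀)/L) (x₀ the left endpoint), so the inequality holds for all u iff (1−α)(π/L)² ≥ α − c, i.e. α ≤ ((π/L)² + c)/((π/L)² + 1) = (1 + c(L/π)²)/(1 + (L/π)²). (Direct route, valid since c ≤ 0: Poincaré gives c∫u² ≥ c(L/π)²∫(u')², so a(u,u) ≥ (1 + c(L/π)²)∫(u')², while ||u||_{H^1}² ≤ (1 + (L/π)²)∫(u')²; dividing yields the same α.) With (π/L)² = π^2/25 and c = -1/3, the largest admissible constant is α = ((π/L)² + c)/((π/L)² + 1).
Simplifying, α = (-25/3 + π^2)/(π^2 + 25).


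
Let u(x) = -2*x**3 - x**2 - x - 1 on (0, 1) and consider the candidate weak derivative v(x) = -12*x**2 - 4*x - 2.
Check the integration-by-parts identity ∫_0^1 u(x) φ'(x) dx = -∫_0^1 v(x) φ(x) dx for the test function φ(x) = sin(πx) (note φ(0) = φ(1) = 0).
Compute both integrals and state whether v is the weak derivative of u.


LHS = -24/π^3 + 10/π, RHS = -48/π^3 + 20/π. No, v is not the weak derivative of u.

u(x) = -2*x**3 - x**2 - x - 1, classical derivative u'(x) = -6*x**2 - 2*x - 1.
φ(x) = sin(πx), so φ'(x) = π*cos(π*x).
Note φ(0) = φ(1) = 0, so the boundary term u·φ vanishes.
LHS = ∫_0^1 u(x) φ'(x) dx = ∫_0^1 (-2*π*x^3*cos(π*x) - π*x^2*cos(π*x) - π*x*cos(π*x) - π*cos(π*x)) dx. Term by term:
  ∫_0^1 -π*cos(π*x) dx = 0;  ∫_0^1 -π*x*cos(π*x) dx = 2/π;  ∫_0^1 -π*x^2*cos(π*x) dx = 2/π;
  ∫_0^1 -2*π*x^3*cos(π*x) dx = -24/π^3 + 6/π.
Sum: 0 + 2/π + 2/π + -24/π^3 + 6/π = -24/π^3 + 10/π.
So LHS = -24/π^3 + 10/π.
∫_0^1 v(x) φ(x) dx = ∫_0^1 (-12*x^2*sin(π*x) - 4*x*sin(π*x) - 2*sin(π*x)) dx. Term by term:
  ∫_0^1 -2*sin(π*x) dx = -4/π;  ∫_0^1 -12*x^2*sin(π*x) dx = -12/π + 48/π^3;  ∫_0^1 -4*x*sin(π*x) dx = -4/π.
Sum: -4/π + -12/π + 48/π^3 − 4/π = -20/π + 48/π^3.
So RHS = -∫_0^1 v(x) φ(x) dx = -48/π^3 + 20/π.
LHS − RHS = -10/π + 24/π^3 ≠ 0, so the identity fails.
(For a valid weak derivative the identity must hold for EVERY test function, in particular this one. The failure shows v is NOT the weak derivative of u.)
Correct weak derivative would be u'(x) = -6*x**2 - 2*x - 1.


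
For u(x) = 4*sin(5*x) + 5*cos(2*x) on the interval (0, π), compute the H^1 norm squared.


||u||_{H^1(0,π)}^2 = 2000/21 + 541*π/2

u'(x) = -10*sin(2*x) + 20*cos(5*x).
Expand u² and (u')² and integrate term by term on (0, π), using: for integers n ≥ 1, ∫_0^π sin²(nx) dx = ∫_0^π cos²(nx) dx = π/2; for n ≠ n', ∫_0^π sin(nx)sin(n'x) dx = ∫_0^π cos(nx)cos(n'x) dx = 0; and by product-to-sum, ∫_0^π sin(nx)cos(n'x) dx = ½∫_0^π [sin((n+n')x) + sin((n−n')x)] dx, which is 0 when n+n' is even and 2n/(n²−n'²) when n+n' is odd (it need not vanish on (0, π)).
  u² squared terms: (4)²·∫sin(5x)² dx = 16·π/2 = 8*π;  (5)²·∫cos(2x)² dx = 25·π/2 = 25*π/2.
  u² cross terms: 2·(4)·(5)·∫sin(5x)·cos(2x) dx = 40·(10/21) = 400/21.
  So ∫_0^π u² dx = 8*π + 25*π/2 + 400/21 = 400/21 + 41*π/2.
  (u')² squared terms: (-10)²·∫sin(2x)² dx = 100·π/2 = 50*π;  (20)²·∫cos(5x)² dx = 400·π/2 = 200*π.
  (u')² cross terms: 2·(-10)·(20)·∫sin(2x)·cos(5x) dx = -400·(-4/21) = 1600/21.
  So ∫_0^π (u')² dx = 50*π + 200*π + 1600/21 = 1600/21 + 250*π.
||u||_{H^1}^2 = (400/21 + 41*π/2) + (1600/21 + 250*π) = 2000/21 + 541*π/2.


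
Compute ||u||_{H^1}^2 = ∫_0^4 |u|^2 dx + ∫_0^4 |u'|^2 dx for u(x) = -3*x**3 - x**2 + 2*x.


||u||_{H^1}^2 = 858896/21

The H^1 norm (squared) on an interval (0, L) is
  ||u||_{H^1}^2 = ∫_0^L u(x)^2 dx + ∫_0^L u'(x)^2 dx.
Compute u'(x) = -9*x**2 - 2*x + 2.
Then u(x)^2 = 9*x**6 + 6*x**5 - 11*x**4 - 4*x**3 + 4*x**2 and u'(x)^2 = 81*x**4 + 36*x**3 - 32*x**2 - 8*x + 4.
Integrate each monomial from 0 to 4 using ∫_0^4 c·x^n dx = c·4^(n+1)/(n+1):
  ∫_0^4 u(x)^2 dx = ∫_0^4 (9*x^6 + 6*x^5 - 11*x^4 - 4*x^3 + 4*x^2) dx. Term by term:
    ∫_0^4 9*x^6 dx = 147456/7;  ∫_0^4 6*x^5 dx = 4096;  ∫_0^4 -11*x^4 dx = -11264/5;
    ∫_0^4 -4*x^3 dx = -256;  ∫_0^4 4*x^2 dx = 256/3.
  Sum: 147456/7 + 4096 − 11264/5 − 256 + 256/3 = 2387456/105.
  ∫_0^4 u'(x)^2 dx = ∫_0^4 (81*x^4 + 36*x^3 - 32*x^2 - 8*x + 4) dx. Term by term:
    ∫_0^4 81*x^4 dx = 82944/5;  ∫_0^4 36*x^3 dx = 2304;  ∫_0^4 -32*x^2 dx = -2048/3;
    ∫_0^4 -8*x dx = -64;  ∫_0^4 4 dx = 16.
  Sum: 82944/5 + 2304 − 2048/3 − 64 + 16 = 272432/15.
Adding: ||u||_{H^1}^2 = 2387456/105 + 272432/15 = 858896/21.


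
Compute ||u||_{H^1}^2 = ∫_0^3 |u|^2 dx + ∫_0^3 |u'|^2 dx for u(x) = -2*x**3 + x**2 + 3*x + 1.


||u||_{H^1}^2 = 20373/14

The H^1 norm (squared) on an interval (0, L) is
  ||u||_{H^1}^2 = ∫_0^L u(x)^2 dx + ∫_0^L u'(x)^2 dx.
Compute u'(x) = -6*x**2 + 2*x + 3.
Then u(x)^2 = 4*x**6 - 4*x**5 - 11*x**4 + 2*x**3 + 11*x**2 + 6*x + 1 and u'(x)^2 = 36*x**4 - 24*x**3 - 32*x**2 + 12*x + 9.
Integrate each monomial from 0 to 3 using ∫_0^3 c·x^n dx = c·3^(n+1)/(n+1):
  ∫_0^3 u(x)^2 dx = ∫_0^3 (4*x^6 - 4*x^5 - 11*x^4 + 2*x^3 + 11*x^2 + 6*x + 1) dx. Term by term:
    ∫_0^3 4*x^6 dx = 8748/7;  ∫_0^3 -4*x^5 dx = -486;  ∫_0^3 -11*x^4 dx = -2673/5;
    ∫_0^3 2*x^3 dx = 81/2;  ∫_0^3 11*x^2 dx = 99;  ∫_0^3 6*x dx = 27;
    ∫_0^3 1 dx = 3.
  Sum: 8748/7 − 486 − 2673/5 + 81/2 + 99 + 27 + 3 = 27903/70.
  ∫_0^3 u'(x)^2 dx = ∫_0^3 (36*x^4 - 24*x^3 - 32*x^2 + 12*x + 9) dx. Term by term:
    ∫_0^3 36*x^4 dx = 8748/5;  ∫_0^3 -24*x^3 dx = -486;  ∫_0^3 -32*x^2 dx = -288;
    ∫_0^3 12*x dx = 54;  ∫_0^3 9 dx = 27.
  Sum: 8748/5 − 486 − 288 + 54 + 27 = 5283/5.
Adding: ||u||_{H^1}^2 = 27903/70 + 5283/5 = 20373/14.


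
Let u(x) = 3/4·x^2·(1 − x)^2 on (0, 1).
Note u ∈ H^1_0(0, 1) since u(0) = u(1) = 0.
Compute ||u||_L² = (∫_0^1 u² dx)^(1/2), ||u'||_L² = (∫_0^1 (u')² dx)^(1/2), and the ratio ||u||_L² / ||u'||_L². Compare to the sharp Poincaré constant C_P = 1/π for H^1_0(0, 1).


||u||_L² / ||u'||_L² = sqrt(3)/6 < C_P = 1/π.

u(x) = 3/4·x^2·(1 − x)^2, so u'(x) = 3*x*(x - 1)*(2*x - 1)/2.
u(x) = 3/4·x^2·(1 − x)^2 vanishes at x = 0 and x = 1, so u ∈ H^1_0(0, 1). Differentiate via the product rule and integrate the resulting polynomials term by term.
  ∫_0^1 u² dx = ∫_0^1 (9*x^8/16 - 9*x^7/4 + 27*x^6/8 - 9*x^5/4 + 9*x^4/16) dx. Term by term:
    ∫_0^1 9*x^8/16 dx = 1/16;  ∫_0^1 -9*x^7/4 dx = -9/32;  ∫_0^1 27*x^6/8 dx = 27/56;
    ∫_0^1 -9*x^5/4 dx = -3/8;  ∫_0^1 9*x^4/16 dx = 9/80.
  Sum: 1/16 − 9/32 + 27/56 − 3/8 + 9/80 = 1/1120.
  ∫_0^1 (u')² dx = ∫_0^1 (9*x^6 - 27*x^5 + 117*x^4/4 - 27*x^3/2 + 9*x^2/4) dx. Term by term:
    ∫_0^1 9*x^6 dx = 9/7;  ∫_0^1 -27*x^5 dx = -9/2;  ∫_0^1 117*x^4/4 dx = 117/20;
    ∫_0^1 -27*x^3/2 dx = -27/8;  ∫_0^1 9*x^2/4 dx = 3/4.
  Sum: 9/7 − 9/2 + 117/20 − 27/8 + 3/4 = 3/280.
∫_0^1 u² dx = 1/1120, so ||u||_L² = sqrt(70)/280.
∫_0^1 (u')² dx = 3/280, so ||u'||_L² = sqrt(210)/140.
Ratio ||u||_L² / ||u'||_L² = sqrt(3)/6.
Sharp Poincaré constant on H^1_0(0, 1) is C_P = L/π = 1/π, achieved by sin(π·x).
A polynomial bump cannot attain the sharp Poincaré constant (only the first sine eigenfunction does), so the ratio is strictly less than C_P, consistent with ||u||_L² ≤ C_P ||u'||_L².


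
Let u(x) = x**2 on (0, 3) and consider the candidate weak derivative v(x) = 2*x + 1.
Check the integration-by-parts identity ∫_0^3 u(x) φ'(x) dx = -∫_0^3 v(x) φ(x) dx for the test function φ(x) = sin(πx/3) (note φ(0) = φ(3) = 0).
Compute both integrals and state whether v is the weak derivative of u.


LHS = -18/π, RHS = -24/π. No, v is not the weak derivative of u.

u(x) = x**2, classical derivative u'(x) = 2*x.
φ(x) = sin(πx/3), so φ'(x) = π*cos(π*x/3)/3.
Note φ(0) = φ(3) = 0, so the boundary term u·φ vanishes.
LHS = ∫_0^3 u(x) φ'(x) dx = ∫_0^3 (π*x^2*cos(π*x/3)/3) dx. Term by term:
  ∫_0^3 π*x^2*cos(π*x/3)/3 dx = -18/π.
So LHS = -18/π.
∫_0^3 v(x) φ(x) dx = ∫_0^3 (2*x*sin(π*x/3) + sin(π*x/3)) dx. Term by term:
  ∫_0^3 2*x*sin(π*x/3) dx = 18/π;  ∫_0^3 sin(π*x/3) dx = 6/π.
Sum: 18/π + 6/π = 24/π.
So RHS = -∫_0^3 v(x) φ(x) dx = -24/π.
LHS − RHS = 6/π ≠ 0, so the identity fails.
(For a valid weak derivative the identity must hold for EVERY test function, in particular this one. The failure shows v is NOT the weak derivative of u.)
Correct weak derivative would be u'(x) = 2*x.


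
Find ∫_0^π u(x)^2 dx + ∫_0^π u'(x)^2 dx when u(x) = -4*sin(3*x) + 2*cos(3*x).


||u||_{H^1(0,π)}^2 = 100*π

u'(x) = -6*sin(3*x) - 12*cos(3*x).
Expand u² and (u')² and integrate term by term on (0, π), using: for integers n ≥ 1, ∫_0^π sin²(nx) dx = ∫_0^π cos²(nx) dx = π/2; for n ≠ n', ∫_0^π sin(nx)sin(n'x) dx = ∫_0^π cos(nx)cos(n'x) dx = 0; and by product-to-sum, ∫_0^π sin(nx)cos(n'x) dx = ½∫_0^π [sin((n+n')x) + sin((n−n')x)] dx, which is 0 when n+n' is even and 2n/(n²−n'²) when n+n' is odd (it need not vanish on (0, π)).
  u² squared terms: (-4)²·∫sin(3x)² dx = 16·π/2 = 8*π;  (2)²·∫cos(3x)² dx = 4·π/2 = 2*π.
  u² cross terms: 2·(-4)·(2)·∫sin(3x)·cos(3x) dx = -16·(0) = 0.
  So ∫_0^π u² dx = 8*π + 2*π + 0 = 10*π.
  (u')² squared terms: (-12)²·∫cos(3x)² dx = 144·π/2 = 72*π;  (-6)²·∫sin(3x)² dx = 36·π/2 = 18*π.
  (u')² cross terms: 2·(-12)·(-6)·∫cos(3x)·sin(3x) dx = 144·(0) = 0.
  So ∫_0^π (u')² dx = 72*π + 18*π + 0 = 90*π.
||u||_{H^1}^2 = (10*π) + (90*π) = 100*π.


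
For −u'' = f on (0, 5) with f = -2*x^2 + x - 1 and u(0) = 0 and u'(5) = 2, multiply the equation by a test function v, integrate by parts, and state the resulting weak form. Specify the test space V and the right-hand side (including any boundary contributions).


V = {v ∈ H^1(0, 5) : v(0) = 0} (test functions vanish at x = 0 where u is specified); weak form: ∫_0^5 u'v' dx = ∫_0^5 (-2*x^2 + x - 1) v dx + 2·v(5) for all v ∈ V.

Multiply both sides by a test function v and integrate from 0 to 5:
  ∫_0^5 −u''(x) v(x) dx = ∫_0^5 f(x) v(x) dx.
Integrate the LHS by parts once:
  ∫_0^5 −u'' v dx = −[u'(x) v(x)]_0^5 + ∫_0^5 u'(x) v'(x) dx.
Thus ∫_0^5 u'(x) v'(x) dx = ∫_0^5 f(x) v(x) dx + [u'(x) v(x)]_0^5.
Choose V so that boundary terms are either known or forced to vanish.
Mixed BC: u(0) = 0 (Dirichlet) and u'(5) = 2 (Neumann). Define V = {v ∈ H^1(0, 5) : v(0) = 0}. Then [u' v]_0^5 = u'(5)·v(5) − u'(0)·0 = 2·v(5).
Weak formulation: find u (satisfying any essential BC) such that ∫_0^5 u'(x) v'(x) dx = ∫_0^5 f v dx + 2·v(5) for all v ∈ V (Dirichlet at 0 absorbed into V; Neumann datum at x = 5 contributes the boundary term).
Substituting f(x) = -2*x^2 + x - 1, the right-hand side is ∫_0^5 (-2*x^2 + x - 1) v dx + 2·v(5).


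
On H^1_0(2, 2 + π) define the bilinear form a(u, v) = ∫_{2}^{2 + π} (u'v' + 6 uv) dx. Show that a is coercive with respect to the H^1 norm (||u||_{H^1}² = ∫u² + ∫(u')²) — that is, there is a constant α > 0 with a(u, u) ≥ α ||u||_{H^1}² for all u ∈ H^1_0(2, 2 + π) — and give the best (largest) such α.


α = 1

Coercivity of a(·,·) on H^1_0(2, 2 + π) means a(u, u) ≥ α ||u||_{H^1}² for every u ∈ H^1_0.
The interval has length L = π, and Poincaré/coercivity depend only on L. Here a(u, u) = ∫(u')² + (6)·∫u².
Here c = 6 ≥ 1, so a(u,u) = ∫(u')² + c∫u² ≥ ∫(u')² + ∫u² = ||u||_{H^1}², i.e. α = 1 works. No larger α is possible: a(u,u) ≥ α||u||_{H^1}² means (1−α)∫(u')² ≥ (α−c)∫u², and for the modes u_n = sin(nπ(x−x₀)/L) (x₀ the left endpoint) one has ∫u_n²/∫(u_n')² = (L/(nπ))² → 0, so a(u_n,u_n)/||u_n||_{H^1}² → 1. Hence the optimal constant is α = 1.
Therefore α = 1.


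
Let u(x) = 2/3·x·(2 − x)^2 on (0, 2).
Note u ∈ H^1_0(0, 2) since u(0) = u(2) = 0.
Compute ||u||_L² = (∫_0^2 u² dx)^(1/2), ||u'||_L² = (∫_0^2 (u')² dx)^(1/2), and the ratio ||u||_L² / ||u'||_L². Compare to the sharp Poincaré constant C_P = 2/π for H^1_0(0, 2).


||u||_L² / ||u'||_L² = sqrt(14)/7 < C_P = 2/π.

u(x) = 2/3·x·(2 − x)^2, so u'(x) = 2*x^2 - 16*x/3 + 8/3.
u(x) = 2/3·x·(2 − x)^2 vanishes at x = 0 and x = 2, so u ∈ H^1_0(0, 2). Differentiate via the product rule and integrate the resulting polynomials term by term.
  ∫_0^2 u² dx = ∫_0^2 (4*x^6/9 - 32*x^5/9 + 32*x^4/3 - 128*x^3/9 + 64*x^2/9) dx. Term by term:
    ∫_0^2 4*x^6/9 dx = 512/63;  ∫_0^2 -32*x^5/9 dx = -1024/27;  ∫_0^2 32*x^4/3 dx = 1024/15;
    ∫_0^2 -128*x^3/9 dx = -512/9;  ∫_0^2 64*x^2/9 dx = 512/27.
  Sum: 512/63 − 1024/27 + 1024/15 − 512/9 + 512/27 = 512/945.
  ∫_0^2 (u')² dx = ∫_0^2 (4*x^4 - 64*x^3/3 + 352*x^2/9 - 256*x/9 + 64/9) dx. Term by term:
    ∫_0^2 4*x^4 dx = 128/5;  ∫_0^2 -64*x^3/3 dx = -256/3;  ∫_0^2 352*x^2/9 dx = 2816/27;
    ∫_0^2 -256*x/9 dx = -512/9;  ∫_0^2 64/9 dx = 128/9.
  Sum: 128/5 − 256/3 + 2816/27 − 512/9 + 128/9 = 256/135.
∫_0^2 u² dx = 512/945, so ||u||_L² = 16*sqrt(210)/315.
∫_0^2 (u')² dx = 256/135, so ||u'||_L² = 16*sqrt(15)/45.
Ratio ||u||_L² / ||u'||_L² = sqrt(14)/7.
Sharp Poincaré constant on H^1_0(0, 2) is C_P = L/π = 2/π, achieved by sin(π/2·x).
A polynomial bump cannot attain the sharp Poincaré constant (only the first sine eigenfunction does), so the ratio is strictly less than C_P, consistent with ||u||_L² ≤ C_P ||u'||_L².


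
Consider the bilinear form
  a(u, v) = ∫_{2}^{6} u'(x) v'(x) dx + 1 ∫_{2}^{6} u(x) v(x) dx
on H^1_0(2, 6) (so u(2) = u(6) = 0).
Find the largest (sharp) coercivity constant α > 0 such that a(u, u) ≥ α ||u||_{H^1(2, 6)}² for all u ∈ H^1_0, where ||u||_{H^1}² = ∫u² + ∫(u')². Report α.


α = 1

Coercivity of a(·,·) on H^1_0(2, 6) means a(u, u) ≥ α ||u||_{H^1}² for every u ∈ H^1_0.
The interval has length L = 4, and Poincaré/coercivity depend only on L. Here a(u, u) = ∫(u')² + (1)·∫u².
Here c = 1 ≥ 1, so a(u,u) = ∫(u')² + c∫u² ≥ ∫(u')² + ∫u² = ||u||_{H^1}², i.e. α = 1 works. No larger α is possible: a(u,u) ≥ α||u||_{H^1}² means (1−α)∫(u')² ≥ (α−c)∫u², and for the modes u_n = sin(nπ(x−x₀)/L) (x₀ the left endpoint) one has ∫u_n²/∫(u_n')² = (L/(nπ))² → 0, so a(u_n,u_n)/||u_n||_{H^1}² → 1. Hence the optimal constant is α = 1.
Therefore α = 1.


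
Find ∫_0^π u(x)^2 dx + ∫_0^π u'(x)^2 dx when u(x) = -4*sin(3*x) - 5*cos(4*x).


||u||_{H^1(0,π)}^2 = -4080/7 + 585*π/2

u'(x) = 20*sin(4*x) - 12*cos(3*x).
Expand u² and (u')² and integrate term by term on (0, π), using: for integers n ≥ 1, ∫_0^π sin²(nx) dx = ∫_0^π cos²(nx) dx = π/2; for n ≠ n', ∫_0^π sin(nx)sin(n'x) dx = ∫_0^π cos(nx)cos(n'x) dx = 0; and by product-to-sum, ∫_0^π sin(nx)cos(n'x) dx = ½∫_0^π [sin((n+n')x) + sin((n−n')x)] dx, which is 0 when n+n' is even and 2n/(n²−n'²) when n+n' is odd (it need not vanish on (0, π)).
  u² squared terms: (-5)²·∫cos(4x)² dx = 25·π/2 = 25*π/2;  (-4)²·∫sin(3x)² dx = 16·π/2 = 8*π.
  u² cross terms: 2·(-5)·(-4)·∫cos(4x)·sin(3x) dx = 40·(-6/7) = -240/7.
  So ∫_0^π u² dx = 25*π/2 + 8*π − 240/7 = -240/7 + 41*π/2.
  (u')² squared terms: (-12)²·∫cos(3x)² dx = 144·π/2 = 72*π;  (20)²·∫sin(4x)² dx = 400·π/2 = 200*π.
  (u')² cross terms: 2·(-12)·(20)·∫cos(3x)·sin(4x) dx = -480·(8/7) = -3840/7.
  So ∫_0^π (u')² dx = 72*π + 200*π − 3840/7 = -3840/7 + 272*π.
||u||_{H^1}^2 = (-240/7 + 41*π/2) + (-3840/7 + 272*π) = -4080/7 + 585*π/2.


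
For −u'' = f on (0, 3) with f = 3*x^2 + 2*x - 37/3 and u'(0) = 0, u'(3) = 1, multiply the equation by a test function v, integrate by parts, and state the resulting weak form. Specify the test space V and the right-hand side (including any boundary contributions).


V = H^1(0, 3) (v unrestricted at boundary; u is determined up to an additive constant); weak form: ∫_0^3 u'v' dx = ∫_0^3 (3*x^2 + 2*x - 37/3) v dx + v(3) for all v ∈ V.

Multiply both sides by a test function v and integrate from 0 to 3:
  ∫_0^3 −u''(x) v(x) dx = ∫_0^3 f(x) v(x) dx.
Integrate the LHS by parts once:
  ∫_0^3 −u'' v dx = −[u'(x) v(x)]_0^3 + ∫_0^3 u'(x) v'(x) dx.
Thus ∫_0^3 u'(x) v'(x) dx = ∫_0^3 f(x) v(x) dx + [u'(x) v(x)]_0^3.
Choose V so that boundary terms are either known or forced to vanish.
u has inhomogeneous Neumann u'(0) = 0, u'(3) = 1. [u' v]_0^3 = (1)·v(3) − (0)·v(0) = v(3). Take V = H^1(0, 3); boundary term becomes part of RHS.
Weak formulation: find u (satisfying any essential BC) such that ∫_0^3 u'(x) v'(x) dx = ∫_0^3 f v dx + v(3) for all v ∈ V (Neumann data are natural BCs: they enter the RHS as boundary terms).
Substituting f(x) = 3*x^2 + 2*x - 37/3, the right-hand side is ∫_0^3 (3*x^2 + 2*x - 37/3) v dx + v(3).
Compatibility check (pure Neumann): taking v ≡ 1 ∈ V gives 0 = ∫_0^3 f dx + (1) − (0), i.e. ∫_0^3 f dx must equal u'(0) − u'(3) = -1. Indeed ∫_0^3 (3*x^2 + 2*x - 37/3) dx = -1, so the data are compatible. The solution is then unique only up to an additive constant (fix it e.g. by requiring ∫_0^3 u dx = 0).


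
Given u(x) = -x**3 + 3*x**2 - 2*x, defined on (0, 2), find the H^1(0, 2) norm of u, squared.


||u||_{H^1}^2 = 184/105

The H^1 norm (squared) on an interval (0, L) is
  ||u||_{H^1}^2 = ∫_0^L u(x)^2 dx + ∫_0^L u'(x)^2 dx.
Compute u'(x) = -3*x**2 + 6*x - 2.
Then u(x)^2 = x**6 - 6*x**5 + 13*x**4 - 12*x**3 + 4*x**2 and u'(x)^2 = 9*x**4 - 36*x**3 + 48*x**2 - 24*x + 4.
Integrate each monomial from 0 to 2 using ∫_0^2 c·x^n dx = c·2^(n+1)/(n+1):
  ∫_0^2 u(x)^2 dx = ∫_0^2 (x^6 - 6*x^5 + 13*x^4 - 12*x^3 + 4*x^2) dx. Term by term:
    ∫_0^2 x^6 dx = 128/7;  ∫_0^2 -6*x^5 dx = -64;  ∫_0^2 13*x^4 dx = 416/5;
    ∫_0^2 -12*x^3 dx = -48;  ∫_0^2 4*x^2 dx = 32/3.
  Sum: 128/7 − 64 + 416/5 − 48 + 32/3 = 16/105.
  ∫_0^2 u'(x)^2 dx = ∫_0^2 (9*x^4 - 36*x^3 + 48*x^2 - 24*x + 4) dx. Term by term:
    ∫_0^2 9*x^4 dx = 288/5;  ∫_0^2 -36*x^3 dx = -144;  ∫_0^2 48*x^2 dx = 128;
    ∫_0^2 -24*x dx = -48;  ∫_0^2 4 dx = 8.
  Sum: 288/5 − 144 + 128 − 48 + 8 = 8/5.
Adding: ||u||_{H^1}^2 = 16/105 + 8/5 = 184/105.


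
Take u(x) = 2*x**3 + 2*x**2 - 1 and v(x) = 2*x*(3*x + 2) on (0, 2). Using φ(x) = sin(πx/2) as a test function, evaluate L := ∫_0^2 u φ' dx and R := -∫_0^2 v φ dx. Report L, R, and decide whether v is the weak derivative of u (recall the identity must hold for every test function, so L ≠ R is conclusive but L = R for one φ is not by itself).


LHS = -64/π + 192/π^3, RHS = -64/π + 192/π^3. Yes, v = u' weakly.

u(x) = 2*x**3 + 2*x**2 - 1, classical derivative u'(x) = 6*x**2 + 4*x.
φ(x) = sin(πx/2), so φ'(x) = π*cos(π*x/2)/2.
Note φ(0) = φ(2) = 0, so the boundary term u·φ vanishes.
LHS = ∫_0^2 u(x) φ'(x) dx = ∫_0^2 (π*x^3*cos(π*x/2) + π*x^2*cos(π*x/2) - π*cos(π*x/2)/2) dx. Term by term:
  ∫_0^2 -π*cos(π*x/2)/2 dx = 0;  ∫_0^2 π*x^2*cos(π*x/2) dx = -16/π;  ∫_0^2 π*x^3*cos(π*x/2) dx = -48/π + 192/π^3.
Sum: 0 − 16/π + -48/π + 192/π^3 = -64/π + 192/π^3.
So LHS = -64/π + 192/π^3.
∫_0^2 v(x) φ(x) dx = ∫_0^2 (6*x^2*sin(π*x/2) + 4*x*sin(π*x/2)) dx. Term by term:
  ∫_0^2 4*x*sin(π*x/2) dx = 16/π;  ∫_0^2 6*x^2*sin(π*x/2) dx = -192/π^3 + 48/π.
Sum: 16/π + -192/π^3 + 48/π = -192/π^3 + 64/π.
So RHS = -∫_0^2 v(x) φ(x) dx = -64/π + 192/π^3.
LHS = RHS, so the identity holds for this test φ.
Moreover u is smooth here and v(x) = u'(x) = 6*x**2 + 4*x pointwise, so the identity holds for every test function. Hence v is the weak derivative of u.


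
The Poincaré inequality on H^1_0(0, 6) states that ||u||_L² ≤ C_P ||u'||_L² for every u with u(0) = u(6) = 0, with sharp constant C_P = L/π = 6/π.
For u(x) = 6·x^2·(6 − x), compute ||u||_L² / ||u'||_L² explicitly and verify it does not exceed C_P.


||u||_L² / ||u'||_L² = 3*sqrt(14)/7 < C_P = 6/π.

u(x) = 6·x^2·(6 − x), so u'(x) = 18*x*(4 - x).
u(x) = 6·x^2·(6 − x) vanishes at x = 0 and x = 6, so u ∈ H^1_0(0, 6). Differentiate via the product rule and integrate the resulting polynomials term by term.
  ∫_0^6 u² dx = ∫_0^6 (36*x^6 - 432*x^5 + 1296*x^4) dx. Term by term:
    ∫_0^6 36*x^6 dx = 10077696/7;  ∫_0^6 -432*x^5 dx = -3359232;  ∫_0^6 1296*x^4 dx = 10077696/5.
  Sum: 10077696/7 − 3359232 + 10077696/5 = 3359232/35.
  ∫_0^6 (u')² dx = ∫_0^6 (324*x^4 - 2592*x^3 + 5184*x^2) dx. Term by term:
    ∫_0^6 324*x^4 dx = 2519424/5;  ∫_0^6 -2592*x^3 dx = -839808;  ∫_0^6 5184*x^2 dx = 373248.
  Sum: 2519424/5 − 839808 + 373248 = 186624/5.
∫_0^6 u² dx = 3359232/35, so ||u||_L² = 1296*sqrt(70)/35.
∫_0^6 (u')² dx = 186624/5, so ||u'||_L² = 432*sqrt(5)/5.
Ratio ||u||_L² / ||u'||_L² = 3*sqrt(14)/7.
Sharp Poincaré constant on H^1_0(0, 6) is C_P = L/π = 6/π, achieved by sin(π/6·x).
A polynomial bump cannot attain the sharp Poincaré constant (only the first sine eigenfunction does), so the ratio is strictly less than C_P, consistent with ||u||_L² ≤ C_P ||u'||_L².


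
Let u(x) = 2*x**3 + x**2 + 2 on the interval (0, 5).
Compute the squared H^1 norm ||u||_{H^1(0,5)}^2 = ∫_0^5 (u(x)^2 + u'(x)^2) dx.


||u||_{H^1}^2 = 584765/7

The H^1 norm (squared) on an interval (0, L) is
  ||u||_{H^1}^2 = ∫_0^L u(x)^2 dx + ∫_0^L u'(x)^2 dx.
Compute u'(x) = 6*x**2 + 2*x.
Then u(x)^2 = 4*x**6 + 4*x**5 + x**4 + 8*x**3 + 4*x**2 + 4 and u'(x)^2 = 36*x**4 + 24*x**3 + 4*x**2.
Integrate each monomial from 0 to 5 using ∫_0^5 c·x^n dx = c·5^(n+1)/(n+1):
  ∫_0^5 u(x)^2 dx = ∫_0^5 (4*x^6 + 4*x^5 + x^4 + 8*x^3 + 4*x^2 + 4) dx. Term by term:
    ∫_0^5 4*x^6 dx = 312500/7;  ∫_0^5 4*x^5 dx = 31250/3;  ∫_0^5 x^4 dx = 625;
    ∫_0^5 8*x^3 dx = 1250;  ∫_0^5 4*x^2 dx = 500/3;  ∫_0^5 4 dx = 20.
  Sum: 312500/7 + 31250/3 + 625 + 1250 + 500/3 + 20 = 1199545/21.
  ∫_0^5 u'(x)^2 dx = ∫_0^5 (36*x^4 + 24*x^3 + 4*x^2) dx. Term by term:
    ∫_0^5 36*x^4 dx = 22500;  ∫_0^5 24*x^3 dx = 3750;  ∫_0^5 4*x^2 dx = 500/3.
  Sum: 22500 + 3750 + 500/3 = 79250/3.
Adding: ||u||_{H^1}^2 = 1199545/21 + 79250/3 = 584765/7.


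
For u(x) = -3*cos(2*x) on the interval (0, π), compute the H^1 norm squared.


||u||_{H^1(0,π)}^2 = 45*π/2

u'(x) = 6*sin(2*x).
Expand u² and (u')² and integrate term by term on (0, π), using: for integers n ≥ 1, ∫_0^π sin²(nx) dx = ∫_0^π cos²(nx) dx = π/2; for n ≠ n', ∫_0^π sin(nx)sin(n'x) dx = ∫_0^π cos(nx)cos(n'x) dx = 0; and by product-to-sum, ∫_0^π sin(nx)cos(n'x) dx = ½∫_0^π [sin((n+n')x) + sin((n−n')x)] dx, which is 0 when n+n' is even and 2n/(n²−n'²) when n+n' is odd (it need not vanish on (0, π)).
  u² squared terms: (-3)²·∫cos(2x)² dx = 9·π/2 = 9*π/2.
  So ∫_0^π u² dx = 9*π/2.
  (u')² squared terms: (6)²·∫sin(2x)² dx = 36·π/2 = 18*π.
  So ∫_0^π (u')² dx = 18*π.
||u||_{H^1}^2 = (9*π/2) + (18*π) = 45*π/2.


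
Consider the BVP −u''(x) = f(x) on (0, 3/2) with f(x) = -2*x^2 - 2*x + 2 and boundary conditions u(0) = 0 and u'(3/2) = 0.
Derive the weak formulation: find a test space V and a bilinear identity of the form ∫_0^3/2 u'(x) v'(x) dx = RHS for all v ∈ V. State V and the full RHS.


V = {v ∈ H^1(0, 3/2) : v(0) = 0} (test functions vanish at x = 0 where u is specified); weak form: ∫_0^3/2 u'v' dx = ∫_0^3/2 (-2*x^2 - 2*x + 2) v dx for all v ∈ V.

Multiply both sides by a test function v and integrate from 0 to 3/2:
  ∫_0^3/2 −u''(x) v(x) dx = ∫_0^3/2 f(x) v(x) dx.
Integrate the LHS by parts once:
  ∫_0^3/2 −u'' v dx = −[u'(x) v(x)]_0^3/2 + ∫_0^3/2 u'(x) v'(x) dx.
Thus ∫_0^3/2 u'(x) v'(x) dx = ∫_0^3/2 f(x) v(x) dx + [u'(x) v(x)]_0^3/2.
Choose V so that boundary terms are either known or forced to vanish.
Mixed BC: u(0) = 0 (Dirichlet) and u'(3/2) = 0 (Neumann). Define V = {v ∈ H^1(0, 3/2) : v(0) = 0}. Then [u' v]_0^3/2 = u'(3/2)·v(3/2) − u'(0)·0 = 0.
Weak formulation: find u (satisfying any essential BC) such that ∫_0^3/2 u'(x) v'(x) dx = ∫_0^3/2 f v dx for all v ∈ V (Dirichlet at 0 absorbed into V; the Neumann datum at x = 3/2 is zero, so no boundary term remains).
Substituting f(x) = -2*x^2 - 2*x + 2, the right-hand side is ∫_0^3/2 (-2*x^2 - 2*x + 2) v dx.


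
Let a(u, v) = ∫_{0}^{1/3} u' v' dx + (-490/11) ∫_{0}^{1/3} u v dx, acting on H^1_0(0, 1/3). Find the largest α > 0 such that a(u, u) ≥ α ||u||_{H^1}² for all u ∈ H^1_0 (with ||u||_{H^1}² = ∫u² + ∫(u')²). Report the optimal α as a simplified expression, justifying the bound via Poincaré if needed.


α = (-490 + 99*π^2)/(11*(1 + 9*π^2))

Coercivity of a(·,·) on H^1_0(0, 1/3) means a(u, u) ≥ α ||u||_{H^1}² for every u ∈ H^1_0.
The interval has length L = 1/3, and Poincaré/coercivity depend only on L. Here a(u, u) = ∫(u')² + (-490/11)·∫u².
Here c = -490/11 < 0 with |c| < (π/L)² = 9*π^2, so coercivity still holds. The condition a(u,u) ≥ α||u||_{H^1}² reads (1−α)∫(u')² ≥ (α−c)∫u². Any admissible α is ≤ 1 (rapidly oscillating u have ∫u²/∫(u')² → 0), and α = 1 would force 0 ≥ (1−c)∫u², impossible since c < 1; so 1−α > 0. By the sharp Poincaré inequality on H^1_0 of an interval of length L, ∫(u')² ≥ (π/L)²∫u² with equality for the first sine mode sin(π(x−x₀)/L) (x₀ the left endpoint), so the inequality holds for all u iff (1−α)(π/L)² ≥ α − c, i.e. α ≤ ((π/L)² + c)/((π/L)² + 1) = (1 + c(L/π)²)/(1 + (L/π)²). (Direct route, valid since c ≤ 0: Poincaré gives c∫u² ≥ c(L/π)²∫(u')², so a(u,u) ≥ (1 + c(L/π)²)∫(u')², while ||u||_{H^1}² ≤ (1 + (L/π)²)∫(u')²; dividing yields the same α.) With (π/L)² = 9*π^2 and c = -490/11, the largest admissible constant is α = ((π/L)² + c)/((π/L)² + 1).
Simplifying, α = (-490 + 99*π^2)/(11*(1 + 9*π^2)).


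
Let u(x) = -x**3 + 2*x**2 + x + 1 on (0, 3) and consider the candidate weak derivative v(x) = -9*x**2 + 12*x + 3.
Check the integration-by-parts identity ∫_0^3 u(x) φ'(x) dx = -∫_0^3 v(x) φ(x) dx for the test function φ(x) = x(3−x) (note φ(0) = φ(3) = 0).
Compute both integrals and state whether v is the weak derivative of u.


LHS = 99/20, RHS = 297/20. No, v is not the weak derivative of u.

u(x) = -x**3 + 2*x**2 + x + 1, classical derivative u'(x) = -3*x**2 + 4*x + 1.
φ(x) = x(3−x), so φ'(x) = 3 - 2*x.
Note φ(0) = φ(3) = 0, so the boundary term u·φ vanishes.
LHS = ∫_0^3 u(x) φ'(x) dx = ∫_0^3 (2*x^4 - 7*x^3 + 4*x^2 + x + 3) dx. Term by term:
  ∫_0^3 2*x^4 dx = 486/5;  ∫_0^3 -7*x^3 dx = -567/4;  ∫_0^3 4*x^2 dx = 36;
  ∫_0^3 x dx = 9/2;  ∫_0^3 3 dx = 9.
Sum: 486/5 − 567/4 + 36 + 9/2 + 9 = 99/20.
So LHS = 99/20.
∫_0^3 v(x) φ(x) dx = ∫_0^3 (9*x^4 - 39*x^3 + 33*x^2 + 9*x) dx. Term by term:
  ∫_0^3 9*x^4 dx = 2187/5;  ∫_0^3 -39*x^3 dx = -3159/4;  ∫_0^3 33*x^2 dx = 297;
  ∫_0^3 9*x dx = 81/2.
Sum: 2187/5 − 3159/4 + 297 + 81/2 = -297/20.
So RHS = -∫_0^3 v(x) φ(x) dx = 297/20.
LHS − RHS = -99/10 ≠ 0, so the identity fails.
(For a valid weak derivative the identity must hold for EVERY test function, in particular this one. The failure shows v is NOT the weak derivative of u.)
Correct weak derivative would be u'(x) = -3*x**2 + 4*x + 1.


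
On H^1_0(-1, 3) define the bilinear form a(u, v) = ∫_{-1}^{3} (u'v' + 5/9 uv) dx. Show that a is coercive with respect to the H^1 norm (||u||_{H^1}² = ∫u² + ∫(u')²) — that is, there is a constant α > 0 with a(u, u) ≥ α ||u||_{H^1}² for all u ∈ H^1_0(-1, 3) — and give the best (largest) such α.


α = (80/9 + π^2)/(π^2 + 16)

Coercivity of a(·,·) on H^1_0(-1, 3) means a(u, u) ≥ α ||u||_{H^1}² for every u ∈ H^1_0.
The interval has length L = 4, and Poincaré/coercivity depend only on L. Here a(u, u) = ∫(u')² + (5/9)·∫u².
Here 0 < c = 5/9 < 1. The condition a(u,u) ≥ α||u||_{H^1}² reads (1−α)∫(u')² ≥ (α−c)∫u². Any admissible α is ≤ 1 (rapidly oscillating u have ∫u²/∫(u')² → 0), and α = 1 would force 0 ≥ (1−c)∫u², impossible since c < 1; so 1−α > 0. By the sharp Poincaré inequality on H^1_0 of an interval of length L, ∫(u')² ≥ (π/L)²∫u² with equality for the first sine mode sin(π(x−x₀)/L) (x₀ the left endpoint), so the inequality holds for all u iff (1−α)(π/L)² ≥ α − c, i.e. α ≤ ((π/L)² + c)/((π/L)² + 1) = (1 + c(L/π)²)/(1 + (L/π)²). With (π/L)² = π^2/16 and c = 5/9, the largest admissible constant is α = ((π/L)² + c)/((π/L)² + 1).
Simplifying, α = (80/9 + π^2)/(π^2 + 16).


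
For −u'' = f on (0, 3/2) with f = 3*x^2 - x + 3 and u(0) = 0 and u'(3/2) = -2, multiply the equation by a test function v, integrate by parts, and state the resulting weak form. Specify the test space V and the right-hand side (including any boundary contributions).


V = {v ∈ H^1(0, 3/2) : v(0) = 0} (test functions vanish at x = 0 where u is specified); weak form: ∫_0^3/2 u'v' dx = ∫_0^3/2 (3*x^2 - x + 3) v dx − 2·v(3/2) for all v ∈ V.

Multiply both sides by a test function v and integrate from 0 to 3/2:
  ∫_0^3/2 −u''(x) v(x) dx = ∫_0^3/2 f(x) v(x) dx.
Integrate the LHS by parts once:
  ∫_0^3/2 −u'' v dx = −[u'(x) v(x)]_0^3/2 + ∫_0^3/2 u'(x) v'(x) dx.
Thus ∫_0^3/2 u'(x) v'(x) dx = ∫_0^3/2 f(x) v(x) dx + [u'(x) v(x)]_0^3/2.
Choose V so that boundary terms are either known or forced to vanish.
Mixed BC: u(0) = 0 (Dirichlet) and u'(3/2) = -2 (Neumann). Define V = {v ∈ H^1(0, 3/2) : v(0) = 0}. Then [u' v]_0^3/2 = u'(3/2)·v(3/2) − u'(0)·0 = − 2·v(3/2).
Weak formulation: find u (satisfying any essential BC) such that ∫_0^3/2 u'(x) v'(x) dx = ∫_0^3/2 f v dx − 2·v(3/2) for all v ∈ V (Dirichlet at 0 absorbed into V; Neumann datum at x = 3/2 contributes the boundary term).
Substituting f(x) = 3*x^2 - x + 3, the right-hand side is ∫_0^3/2 (3*x^2 - x + 3) v dx − 2·v(3/2).
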